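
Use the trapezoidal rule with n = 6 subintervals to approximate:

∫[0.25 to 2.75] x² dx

f(x) = x²
a = 0.25, b = 2.75, n = 6
h = (b - a)/n = 0.416667

Trapezoidal rule: (h/2)[f(x₀) + 2f(x₁) + 2f(x₂) + ... + f(xₙ)]

x_0 = 0.2500, f(x_0) = 0.062500, coefficient = 1
x_1 = 0.6667, f(x_1) = 0.444444, coefficient = 2
x_2 = 1.0833, f(x_2) = 1.173611, coefficient = 2
x_3 = 1.5000, f(x_3) = 2.250000, coefficient = 2
x_4 = 1.9167, f(x_4) = 3.673611, coefficient = 2
x_5 = 2.3333, f(x_5) = 5.444444, coefficient = 2
x_6 = 2.7500, f(x_6) = 7.562500, coefficient = 1

I ≈ (0.416667/2) × 33.597222 = 6.999421
Exact value: 6.927083
Error: 0.072338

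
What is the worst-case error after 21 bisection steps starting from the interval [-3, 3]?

Bisection error bound: |error| ≤ (b-a)/2^n
|error| ≤ (3 - (-3))/2^21 = 6/2^21
|error| ≤ 0.0000028610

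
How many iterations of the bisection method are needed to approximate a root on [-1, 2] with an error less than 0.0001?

We need (b-a)/2^n ≤ 0.0001
(2 - (-1))/2^n ≤ 0.0001
3/2^n ≤ 0.0001
2^n ≥ 30000
n ≥ log₂(30000) = 14.87
n ≥ 15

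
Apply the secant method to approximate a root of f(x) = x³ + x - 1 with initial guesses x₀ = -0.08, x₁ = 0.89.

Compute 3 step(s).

f(x) = x³ + x - 1
x₀ = -0.08, x₁ = 0.89

Secant formula: x_{n+1} = x_n - f(x_n)(x_n - x_{n-1})/(f(x_n) - f(x_{n-1}))

Iteration 1:
  f(-0.080000) = -1.080512
  f(0.890000) = 0.594969
  x_2 = 0.890000 - 0.594969×(0.890000 - (-0.080000))/(0.594969 - (-1.080512))
       = 0.545550
Iteration 2:
  f(0.890000) = 0.594969
  f(0.545550) = -0.292081
  x_3 = 0.545550 - (-0.292081)×(0.545550 - 0.890000)/(-0.292081 - 0.594969)
       = 0.658968
Iteration 3:
  f(0.545550) = -0.292081
  f(0.658968) = -0.054883
  x_4 = 0.658968 - (-0.054883)×(0.658968 - 0.545550)/(-0.054883 - (-0.292081))
       = 0.685210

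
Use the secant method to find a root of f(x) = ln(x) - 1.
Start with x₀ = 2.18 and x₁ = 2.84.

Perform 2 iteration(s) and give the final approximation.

f(x) = ln(x) - 1
x₀ = 2.18, x₁ = 2.84

Secant formula: x_{n+1} = x_n - f(x_n)(x_n - x_{n-1})/(f(x_n) - f(x_{n-1}))

Iteration 1:
  f(2.180000) = -0.220675
  f(2.840000) = 0.043804
  x_2 = 2.840000 - 0.043804×(2.840000 - 2.180000)/(0.043804 - (-0.220675))
       = 2.730688
Iteration 2:
  f(2.840000) = 0.043804
  f(2.730688) = 0.004554
  x_3 = 2.730688 - 0.004554×(2.730688 - 2.840000)/(0.004554 - 0.043804)
       = 2.718006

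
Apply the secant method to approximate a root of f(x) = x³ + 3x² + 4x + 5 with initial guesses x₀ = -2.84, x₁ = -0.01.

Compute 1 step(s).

f(x) = x³ + 3x² + 4x + 5
x₀ = -2.84, x₁ = -0.01

Secant formula: x_{n+1} = x_n - f(x_n)(x_n - x_{n-1})/(f(x_n) - f(x_{n-1}))

Iteration 1:
  f(-2.840000) = -5.069504
  f(-0.010000) = 4.960299
  x_2 = -0.010000 - 4.960299×(-0.010000 - (-2.840000))/(4.960299 - (-5.069504))
       = -1.409593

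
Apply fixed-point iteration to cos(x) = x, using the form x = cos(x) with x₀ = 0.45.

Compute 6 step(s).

Equation: cos(x) = x
Fixed-point form: x = cos(x)
x₀ = 0.45

x_1 = g(0.450000) = 0.900447
x_2 = g(0.900447) = 0.621260
x_3 = g(0.621260) = 0.813146
x_4 = g(0.813146) = 0.687216
x_5 = g(0.687216) = 0.773015
x_6 = g(0.773015) = 0.715809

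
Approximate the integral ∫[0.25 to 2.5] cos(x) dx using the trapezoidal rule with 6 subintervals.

f(x) = cos(x)
a = 0.25, b = 2.5, n = 6
h = (b - a)/n = 0.375000

Trapezoidal rule: (h/2)[f(x₀) + 2f(x₁) + 2f(x₂) + ... + f(xₙ)]

x_0 = 0.2500, f(x_0) = 0.968912, coefficient = 1
x_1 = 0.6250, f(x_1) = 0.810963, coefficient = 2
x_2 = 1.0000, f(x_2) = 0.540302, coefficient = 2
x_3 = 1.3750, f(x_3) = 0.194548, coefficient = 2
x_4 = 1.7500, f(x_4) = -0.178246, coefficient = 2
x_5 = 2.1250, f(x_5) = -0.526266, coefficient = 2
x_6 = 2.5000, f(x_6) = -0.801144, coefficient = 1

I ≈ (0.375000/2) × 1.850370 = 0.346944
Exact value: 0.351068
Error: 0.004124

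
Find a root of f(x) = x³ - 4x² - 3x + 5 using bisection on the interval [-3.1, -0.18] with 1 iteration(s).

f(x) = x³ - 4x² - 3x + 5
Initial interval: [-3.1, -0.18]

Iteration 1:
  c_1 = (-3.100000 + (-0.180000))/2 = -1.640000
  f(c_1) = f(-1.640000) = -5.249344
  f(a) × f(c) ≥ 0, new interval: [-1.640000, -0.180000]

After 1 iteration(s), the approximation is c_1 = -1.640000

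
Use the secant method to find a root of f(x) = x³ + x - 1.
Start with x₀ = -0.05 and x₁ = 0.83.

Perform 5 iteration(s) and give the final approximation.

f(x) = x³ + x - 1
x₀ = -0.05, x₁ = 0.83

Secant formula: x_{n+1} = x_n - f(x_n)(x_n - x_{n-1})/(f(x_n) - f(x_{n-1}))

Iteration 1:
  f(-0.050000) = -1.050125
  f(0.830000) = 0.401787
  x_2 = 0.830000 - 0.401787×(0.830000 - (-0.050000))/(0.401787 - (-1.050125))
       = 0.586478
Iteration 2:
  f(0.830000) = 0.401787
  f(0.586478) = -0.211799
  x_3 = 0.586478 - (-0.211799)×(0.586478 - 0.830000)/(-0.211799 - 0.401787)
       = 0.670537
Iteration 3:
  f(0.586478) = -0.211799
  f(0.670537) = -0.027975
  x_4 = 0.670537 - (-0.027975)×(0.670537 - 0.586478)/(-0.027975 - (-0.211799))
       = 0.683330
Iteration 4:
  f(0.670537) = -0.027975
  f(0.683330) = 0.002404
  x_5 = 0.683330 - 0.002404×(0.683330 - 0.670537)/(0.002404 - (-0.027975))
       = 0.682318
Iteration 5:
  f(0.683330) = 0.002404
  f(0.682318) = -0.000024
  x_6 = 0.682318 - (-0.000024)×(0.682318 - 0.683330)/(-0.000024 - 0.002404)
       = 0.682328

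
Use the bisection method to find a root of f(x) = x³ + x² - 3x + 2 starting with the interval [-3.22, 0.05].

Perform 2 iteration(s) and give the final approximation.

f(x) = x³ + x² - 3x + 2
Initial interval: [-3.22, 0.05]

Iteration 1:
  c_1 = (-3.220000 + 0.050000)/2 = -1.585000
  f(c_1) = f(-1.585000) = 5.285348
  f(a) × f(c) < 0, new interval: [-3.220000, -1.585000]
Iteration 2:
  c_2 = (-3.220000 + (-1.585000))/2 = -2.402500
  f(c_2) = f(-2.402500) = 1.112261
  f(a) × f(c) < 0, new interval: [-3.220000, -2.402500]

After 2 iteration(s), the approximation is c_2 = -2.402500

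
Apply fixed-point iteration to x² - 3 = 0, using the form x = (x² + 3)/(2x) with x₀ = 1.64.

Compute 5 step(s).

Equation: x² - 3 = 0
Fixed-point form: x = (x² + 3)/(2x)
x₀ = 1.64

x_1 = g(1.640000) = 1.734634
x_2 = g(1.734634) = 1.732053
x_3 = g(1.732053) = 1.732051
x_4 = g(1.732051) = 1.732051
x_5 = g(1.732051) = 1.732051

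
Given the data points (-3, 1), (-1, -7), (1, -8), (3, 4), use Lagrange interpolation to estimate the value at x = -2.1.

Lagrange interpolation formula:
P(x) = Σ yᵢ × Lᵢ(x)
where Lᵢ(x) = Π_{j≠i} (x - xⱼ)/(xᵢ - xⱼ)

L_0(-2.1) = (-2.1 - (-1))/(-3 - (-1)) × (-2.1 - 1)/(-3 - 1) × (-2.1 - 3)/(-3 - 3) = 0.362313
L_1(-2.1) = (-2.1 - (-3))/(-1 - (-3)) × (-2.1 - 1)/(-1 - 1) × (-2.1 - 3)/(-1 - 3) = 0.889312
L_2(-2.1) = (-2.1 - (-3))/(1 - (-3)) × (-2.1 - (-1))/(1 - (-1)) × (-2.1 - 3)/(1 - 3) = -0.315562
L_3(-2.1) = (-2.1 - (-3))/(3 - (-3)) × (-2.1 - (-1))/(3 - (-1)) × (-2.1 - 1)/(3 - 1) = 0.063938

P(-2.1) = 1×L_0(-2.1) + (-7)×L_1(-2.1) + (-8)×L_2(-2.1) + 4×L_3(-2.1)
P(-2.1) = -3.082625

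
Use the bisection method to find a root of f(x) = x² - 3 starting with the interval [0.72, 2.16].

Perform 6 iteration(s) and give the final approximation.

f(x) = x² - 3
Initial interval: [0.72, 2.16]

Iteration 1:
  c_1 = (0.720000 + 2.160000)/2 = 1.440000
  f(c_1) = f(1.440000) = -0.926400
  f(a) × f(c) ≥ 0, new interval: [1.440000, 2.160000]
Iteration 2:
  c_2 = (1.440000 + 2.160000)/2 = 1.800000
  f(c_2) = f(1.800000) = 0.240000
  f(a) × f(c) < 0, new interval: [1.440000, 1.800000]
Iteration 3:
  c_3 = (1.440000 + 1.800000)/2 = 1.620000
  f(c_3) = f(1.620000) = -0.375600
  f(a) × f(c) ≥ 0, new interval: [1.620000, 1.800000]
Iteration 4:
  c_4 = (1.620000 + 1.800000)/2 = 1.710000
  f(c_4) = f(1.710000) = -0.075900
  f(a) × f(c) ≥ 0, new interval: [1.710000, 1.800000]
Iteration 5:
  c_5 = (1.710000 + 1.800000)/2 = 1.755000
  f(c_5) = f(1.755000) = 0.080025
  f(a) × f(c) < 0, new interval: [1.710000, 1.755000]
Iteration 6:
  c_6 = (1.710000 + 1.755000)/2 = 1.732500
  f(c_6) = f(1.732500) = 0.001556
  f(a) × f(c) < 0, new interval: [1.710000, 1.732500]

After 6 iteration(s), the approximation is c_6 = 1.732500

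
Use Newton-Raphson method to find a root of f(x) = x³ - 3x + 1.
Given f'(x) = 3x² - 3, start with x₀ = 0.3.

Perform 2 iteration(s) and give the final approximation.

f(x) = x³ - 3x + 1
f'(x) = 3x² - 3
x₀ = 0.3

Newton-Raphson formula: x_{n+1} = x_n - f(x_n)/f'(x_n)

Iteration 1:
  f(0.300000) = 0.127000
  f'(0.300000) = -2.730000
  x_1 = 0.300000 - 0.127000/(-2.730000) = 0.346520
Iteration 2:
  f(0.346520) = 0.002048
  f'(0.346520) = -2.639771
  x_2 = 0.346520 - 0.002048/(-2.639771) = 0.347296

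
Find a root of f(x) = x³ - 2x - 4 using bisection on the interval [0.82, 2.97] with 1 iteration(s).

f(x) = x³ - 2x - 4
Initial interval: [0.82, 2.97]

Iteration 1:
  c_1 = (0.820000 + 2.970000)/2 = 1.895000
  f(c_1) = f(1.895000) = -0.985008
  f(a) × f(c) ≥ 0, new interval: [1.895000, 2.970000]

After 1 iteration(s), the approximation is c_1 = 1.895000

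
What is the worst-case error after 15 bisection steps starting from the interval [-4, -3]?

Bisection error bound: |error| ≤ (b-a)/2^n
|error| ≤ (-3 - (-4))/2^15 = 1/2^15
|error| ≤ 0.0000305176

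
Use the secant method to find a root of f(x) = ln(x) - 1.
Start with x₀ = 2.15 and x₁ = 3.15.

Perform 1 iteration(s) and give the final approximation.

f(x) = ln(x) - 1
x₀ = 2.15, x₁ = 3.15

Secant formula: x_{n+1} = x_n - f(x_n)(x_n - x_{n-1})/(f(x_n) - f(x_{n-1}))

Iteration 1:
  f(2.150000) = -0.234532
  f(3.150000) = 0.147402
  x_2 = 3.150000 - 0.147402×(3.150000 - 2.150000)/(0.147402 - (-0.234532))
       = 2.764064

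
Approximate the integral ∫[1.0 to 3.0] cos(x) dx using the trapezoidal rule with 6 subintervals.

f(x) = cos(x)
a = 1.0, b = 3.0, n = 6
h = (b - a)/n = 0.333333

Trapezoidal rule: (h/2)[f(x₀) + 2f(x₁) + 2f(x₂) + ... + f(xₙ)]

x_0 = 1.0000, f(x_0) = 0.540302, coefficient = 1
x_1 = 1.3333, f(x_1) = 0.235238, coefficient = 2
x_2 = 1.6667, f(x_2) = -0.095724, coefficient = 2
x_3 = 2.0000, f(x_3) = -0.416147, coefficient = 2
x_4 = 2.3333, f(x_4) = -0.690758, coefficient = 2
x_5 = 2.6667, f(x_5) = -0.889327, coefficient = 2
x_6 = 3.0000, f(x_6) = -0.989992, coefficient = 1

I ≈ (0.333333/2) × -4.163125 = -0.693854
Exact value: -0.700351
Error: 0.006497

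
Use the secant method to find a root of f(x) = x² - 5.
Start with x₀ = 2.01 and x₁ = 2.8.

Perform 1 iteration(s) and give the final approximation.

f(x) = x² - 5
x₀ = 2.01, x₁ = 2.8

Secant formula: x_{n+1} = x_n - f(x_n)(x_n - x_{n-1})/(f(x_n) - f(x_{n-1}))

Iteration 1:
  f(2.010000) = -0.959900
  f(2.800000) = 2.840000
  x_2 = 2.800000 - 2.840000×(2.800000 - 2.010000)/(2.840000 - (-0.959900))
       = 2.209563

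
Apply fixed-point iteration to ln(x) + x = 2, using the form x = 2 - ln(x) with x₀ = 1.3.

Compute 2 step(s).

Equation: ln(x) + x = 2
Fixed-point form: x = 2 - ln(x)
x₀ = 1.3

x_1 = g(1.300000) = 1.737636
x_2 = g(1.737636) = 1.447475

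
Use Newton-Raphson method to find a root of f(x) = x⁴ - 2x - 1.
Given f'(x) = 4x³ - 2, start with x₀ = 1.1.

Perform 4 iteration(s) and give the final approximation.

f(x) = x⁴ - 2x - 1
f'(x) = 4x³ - 2
x₀ = 1.1

Newton-Raphson formula: x_{n+1} = x_n - f(x_n)/f'(x_n)

Iteration 1:
  f(1.100000) = -1.735900
  f'(1.100000) = 3.324000
  x_1 = 1.100000 - (-1.735900)/3.324000 = 1.622232
Iteration 2:
  f(1.622232) = 2.681051
  f'(1.622232) = 15.076509
  x_2 = 1.622232 - 2.681051/15.076509 = 1.444403
Iteration 3:
  f(1.444403) = 0.463837
  f'(1.444403) = 10.053820
  x_3 = 1.444403 - 0.463837/10.053820 = 1.398267
Iteration 4:
  f(1.398267) = 0.026081
  f'(1.398267) = 8.935293
  x_4 = 1.398267 - 0.026081/8.935293 = 1.395348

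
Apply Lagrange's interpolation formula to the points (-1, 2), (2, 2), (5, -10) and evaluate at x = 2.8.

Lagrange interpolation formula:
P(x) = Σ yᵢ × Lᵢ(x)
where Lᵢ(x) = Π_{j≠i} (x - xⱼ)/(xᵢ - xⱼ)

L_0(2.8) = (2.8 - 2)/(-1 - 2) × (2.8 - 5)/(-1 - 5) = -0.097778
L_1(2.8) = (2.8 - (-1))/(2 - (-1)) × (2.8 - 5)/(2 - 5) = 0.928889
L_2(2.8) = (2.8 - (-1))/(5 - (-1)) × (2.8 - 2)/(5 - 2) = 0.168889

P(2.8) = 2×L_0(2.8) + 2×L_1(2.8) + (-10)×L_2(2.8)
P(2.8) = -0.026667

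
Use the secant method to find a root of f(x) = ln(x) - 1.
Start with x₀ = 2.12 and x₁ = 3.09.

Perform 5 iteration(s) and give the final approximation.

f(x) = ln(x) - 1
x₀ = 2.12, x₁ = 3.09

Secant formula: x_{n+1} = x_n - f(x_n)(x_n - x_{n-1})/(f(x_n) - f(x_{n-1}))

Iteration 1:
  f(2.120000) = -0.248584
  f(3.090000) = 0.128171
  x_2 = 3.090000 - 0.128171×(3.090000 - 2.120000)/(0.128171 - (-0.248584))
       = 2.760008
Iteration 2:
  f(3.090000) = 0.128171
  f(2.760008) = 0.015234
  x_3 = 2.760008 - 0.015234×(2.760008 - 3.090000)/(0.015234 - 0.128171)
       = 2.715497
Iteration 3:
  f(2.760008) = 0.015234
  f(2.715497) = -0.001025
  x_4 = 2.715497 - (-0.001025)×(2.715497 - 2.760008)/(-0.001025 - 0.015234)
       = 2.718303
Iteration 4:
  f(2.715497) = -0.001025
  f(2.718303) = 0.000008
  x_5 = 2.718303 - 0.000008×(2.718303 - 2.715497)/(0.000008 - (-0.001025))
       = 2.718282
Iteration 5:
  f(2.718303) = 0.000008
  f(2.718282) = 0.000000
  x_6 = 2.718282 - 0.000000×(2.718282 - 2.718303)/(0.000000 - 0.000008)
       = 2.718282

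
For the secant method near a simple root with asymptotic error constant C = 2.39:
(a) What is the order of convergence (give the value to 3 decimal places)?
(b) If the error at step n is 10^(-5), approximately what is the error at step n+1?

(a) Secant method has superlinear convergence with order φ = (1+√5)/2 ≈ 1.618.
    This means |e_{n+1}| ≈ C|e_n|^1.618.

(b) With |e_n| = 10^(-5) and C = 2.39:
    |e_{n+1}| ≈ 2.39 × (10^(-5))^1.618 = 2.39 × 10^(-8.09)

(a) ≈ 1.618 (golden ratio); (b) |e_{n+1}| ≈ 1.942e-08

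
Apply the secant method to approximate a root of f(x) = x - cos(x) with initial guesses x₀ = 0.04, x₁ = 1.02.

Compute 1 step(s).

f(x) = x - cos(x)
x₀ = 0.04, x₁ = 1.02

Secant formula: x_{n+1} = x_n - f(x_n)(x_n - x_{n-1})/(f(x_n) - f(x_{n-1}))

Iteration 1:
  f(0.040000) = -0.959200
  f(1.020000) = 0.496634
  x_2 = 1.020000 - 0.496634×(1.020000 - 0.040000)/(0.496634 - (-0.959200))
       = 0.685689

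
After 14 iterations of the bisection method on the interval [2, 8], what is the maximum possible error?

Bisection error bound: |error| ≤ (b-a)/2^n
|error| ≤ (8 - 2)/2^14 = 6/2^14
|error| ≤ 0.0003662109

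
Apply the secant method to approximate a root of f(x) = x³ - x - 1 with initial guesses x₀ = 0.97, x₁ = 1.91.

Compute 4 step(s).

f(x) = x³ - x - 1
x₀ = 0.97, x₁ = 1.91

Secant formula: x_{n+1} = x_n - f(x_n)(x_n - x_{n-1})/(f(x_n) - f(x_{n-1}))

Iteration 1:
  f(0.970000) = -1.057327
  f(1.910000) = 4.057871
  x_2 = 1.910000 - 4.057871×(1.910000 - 0.970000)/(4.057871 - (-1.057327))
       = 1.164301
Iteration 2:
  f(1.910000) = 4.057871
  f(1.164301) = -0.585979
  x_3 = 1.164301 - (-0.585979)×(1.164301 - 1.910000)/(-0.585979 - 4.057871)
       = 1.258396
Iteration 3:
  f(1.164301) = -0.585979
  f(1.258396) = -0.265650
  x_4 = 1.258396 - (-0.265650)×(1.258396 - 1.164301)/(-0.265650 - (-0.585979))
       = 1.336429
Iteration 4:
  f(1.258396) = -0.265650
  f(1.336429) = 0.050492
  x_5 = 1.336429 - 0.050492×(1.336429 - 1.258396)/(0.050492 - (-0.265650))
       = 1.323967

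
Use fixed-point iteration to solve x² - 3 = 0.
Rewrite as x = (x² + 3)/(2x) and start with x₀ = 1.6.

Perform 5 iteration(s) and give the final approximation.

Equation: x² - 3 = 0
Fixed-point form: x = (x² + 3)/(2x)
x₀ = 1.6

x_1 = g(1.600000) = 1.737500
x_2 = g(1.737500) = 1.732059
x_3 = g(1.732059) = 1.732051
x_4 = g(1.732051) = 1.732051
x_5 = g(1.732051) = 1.732051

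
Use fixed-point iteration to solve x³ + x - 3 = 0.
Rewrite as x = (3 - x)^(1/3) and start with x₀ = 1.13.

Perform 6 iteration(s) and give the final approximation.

Equation: x³ + x - 3 = 0
Fixed-point form: x = (3 - x)^(1/3)
x₀ = 1.13

x_1 = g(1.130000) = 1.232009
x_2 = g(1.232009) = 1.209187
x_3 = g(1.209187) = 1.214367
x_4 = g(1.214367) = 1.213195
x_5 = g(1.213195) = 1.213461
x_6 = g(1.213461) = 1.213401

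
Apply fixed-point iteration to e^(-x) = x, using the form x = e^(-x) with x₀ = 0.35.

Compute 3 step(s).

Equation: e^(-x) = x
Fixed-point form: x = e^(-x)
x₀ = 0.35

x_1 = g(0.350000) = 0.704688
x_2 = g(0.704688) = 0.494263
x_3 = g(0.494263) = 0.610020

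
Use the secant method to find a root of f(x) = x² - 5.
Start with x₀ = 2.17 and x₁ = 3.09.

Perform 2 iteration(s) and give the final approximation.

f(x) = x² - 5
x₀ = 2.17, x₁ = 3.09

Secant formula: x_{n+1} = x_n - f(x_n)(x_n - x_{n-1})/(f(x_n) - f(x_{n-1}))

Iteration 1:
  f(2.170000) = -0.291100
  f(3.090000) = 4.548100
  x_2 = 3.090000 - 4.548100×(3.090000 - 2.170000)/(4.548100 - (-0.291100))
       = 2.225342
Iteration 2:
  f(3.090000) = 4.548100
  f(2.225342) = -0.047852
  x_3 = 2.225342 - (-0.047852)×(2.225342 - 3.090000)/(-0.047852 - 4.548100)
       = 2.234345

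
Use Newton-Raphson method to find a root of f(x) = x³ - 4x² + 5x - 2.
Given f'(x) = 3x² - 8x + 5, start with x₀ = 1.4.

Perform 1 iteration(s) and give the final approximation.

f(x) = x³ - 4x² + 5x - 2
f'(x) = 3x² - 8x + 5
x₀ = 1.4

Newton-Raphson formula: x_{n+1} = x_n - f(x_n)/f'(x_n)

Iteration 1:
  f(1.400000) = -0.096000
  f'(1.400000) = -0.320000
  x_1 = 1.400000 - (-0.096000)/(-0.320000) = 1.100000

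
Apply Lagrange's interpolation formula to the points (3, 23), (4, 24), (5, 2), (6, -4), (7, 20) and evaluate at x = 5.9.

Lagrange interpolation formula:
P(x) = Σ yᵢ × Lᵢ(x)
where Lᵢ(x) = Π_{j≠i} (x - xⱼ)/(xᵢ - xⱼ)

L_0(5.9) = (5.9 - 4)/(3 - 4) × (5.9 - 5)/(3 - 5) × (5.9 - 6)/(3 - 6) × (5.9 - 7)/(3 - 7) = 0.007837
L_1(5.9) = (5.9 - 3)/(4 - 3) × (5.9 - 5)/(4 - 5) × (5.9 - 6)/(4 - 6) × (5.9 - 7)/(4 - 7) = -0.047850
L_2(5.9) = (5.9 - 3)/(5 - 3) × (5.9 - 4)/(5 - 4) × (5.9 - 6)/(5 - 6) × (5.9 - 7)/(5 - 7) = 0.151525
L_3(5.9) = (5.9 - 3)/(6 - 3) × (5.9 - 4)/(6 - 4) × (5.9 - 5)/(6 - 5) × (5.9 - 7)/(6 - 7) = 0.909150
L_4(5.9) = (5.9 - 3)/(7 - 3) × (5.9 - 4)/(7 - 4) × (5.9 - 5)/(7 - 5) × (5.9 - 6)/(7 - 6) = -0.020662

P(5.9) = 23×L_0(5.9) + 24×L_1(5.9) + 2×L_2(5.9) + (-4)×L_3(5.9) + 20×L_4(5.9)
P(5.9) = -4.714937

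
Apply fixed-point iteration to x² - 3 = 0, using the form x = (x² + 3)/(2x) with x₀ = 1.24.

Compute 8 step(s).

Equation: x² - 3 = 0
Fixed-point form: x = (x² + 3)/(2x)
x₀ = 1.24

x_1 = g(1.240000) = 1.829677
x_2 = g(1.829677) = 1.734655
x_3 = g(1.734655) = 1.732053
x_4 = g(1.732053) = 1.732051
x_5 = g(1.732051) = 1.732051
x_6 = g(1.732051) = 1.732051
x_7 = g(1.732051) = 1.732051
x_8 = g(1.732051) = 1.732051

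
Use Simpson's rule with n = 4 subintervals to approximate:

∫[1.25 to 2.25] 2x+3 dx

f(x) = 2x+3
a = 1.25, b = 2.25, n = 4
h = (b - a)/n = 0.250000

Simpson's rule: (h/3)[f(x₀) + 4f(x₁) + 2f(x₂) + ... + f(xₙ)]

x_0 = 1.2500, f(x_0) = 5.500000, coefficient = 1
x_1 = 1.5000, f(x_1) = 6.000000, coefficient = 4
x_2 = 1.7500, f(x_2) = 6.500000, coefficient = 2
x_3 = 2.0000, f(x_3) = 7.000000, coefficient = 4
x_4 = 2.2500, f(x_4) = 7.500000, coefficient = 1

I ≈ (0.250000/3) × 78.000000 = 6.500000
Exact value: 6.500000
Error: 0.000000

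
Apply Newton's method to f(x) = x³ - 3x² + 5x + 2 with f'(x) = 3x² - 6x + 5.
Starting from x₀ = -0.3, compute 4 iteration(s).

f(x) = x³ - 3x² + 5x + 2
f'(x) = 3x² - 6x + 5
x₀ = -0.3

Newton-Raphson formula: x_{n+1} = x_n - f(x_n)/f'(x_n)

Iteration 1:
  f(-0.300000) = 0.203000
  f'(-0.300000) = 7.070000
  x_1 = -0.300000 - 0.203000/7.070000 = -0.328713
Iteration 2:
  f(-0.328713) = -0.003239
  f'(-0.328713) = 7.296434
  x_2 = -0.328713 - (-0.003239)/7.296434 = -0.328269
Iteration 3:
  f(-0.328269) = -0.000001
  f'(-0.328269) = 7.292895
  x_3 = -0.328269 - (-0.000001)/7.292895 = -0.328269
Iteration 4:
  f(-0.328269) = 0.000000
  f'(-0.328269) = 7.292894
  x_4 = -0.328269 - 0.000000/7.292894 = -0.328269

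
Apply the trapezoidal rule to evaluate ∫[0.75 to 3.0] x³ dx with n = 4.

f(x) = x³
a = 0.75, b = 3.0, n = 4
h = (b - a)/n = 0.562500

Trapezoidal rule: (h/2)[f(x₀) + 2f(x₁) + 2f(x₂) + ... + f(xₙ)]

x_0 = 0.7500, f(x_0) = 0.421875, coefficient = 1
x_1 = 1.3125, f(x_1) = 2.260986, coefficient = 2
x_2 = 1.8750, f(x_2) = 6.591797, coefficient = 2
x_3 = 2.4375, f(x_3) = 14.482178, coefficient = 2
x_4 = 3.0000, f(x_4) = 27.000000, coefficient = 1

I ≈ (0.562500/2) × 74.091797 = 20.838318
Exact value: 20.170898
Error: 0.667419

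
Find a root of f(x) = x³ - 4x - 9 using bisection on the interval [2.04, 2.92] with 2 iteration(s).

f(x) = x³ - 4x - 9
Initial interval: [2.04, 2.92]

Iteration 1:
  c_1 = (2.040000 + 2.920000)/2 = 2.480000
  f(c_1) = f(2.480000) = -3.667008
  f(a) × f(c) ≥ 0, new interval: [2.480000, 2.920000]
Iteration 2:
  c_2 = (2.480000 + 2.920000)/2 = 2.700000
  f(c_2) = f(2.700000) = -0.117000
  f(a) × f(c) ≥ 0, new interval: [2.700000, 2.920000]

After 2 iteration(s), the approximation is c_2 = 2.700000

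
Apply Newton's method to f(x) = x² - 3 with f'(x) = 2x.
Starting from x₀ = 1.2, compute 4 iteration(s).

f(x) = x² - 3
f'(x) = 2x
x₀ = 1.2

Newton-Raphson formula: x_{n+1} = x_n - f(x_n)/f'(x_n)

Iteration 1:
  f(1.200000) = -1.560000
  f'(1.200000) = 2.400000
  x_1 = 1.200000 - (-1.560000)/2.400000 = 1.850000
Iteration 2:
  f(1.850000) = 0.422500
  f'(1.850000) = 3.700000
  x_2 = 1.850000 - 0.422500/3.700000 = 1.735811
Iteration 3:
  f(1.735811) = 0.013039
  f'(1.735811) = 3.471622
  x_3 = 1.735811 - 0.013039/3.471622 = 1.732055
Iteration 4:
  f(1.732055) = 0.000014
  f'(1.732055) = 3.464110
  x_4 = 1.732055 - 0.000014/3.464110 = 1.732051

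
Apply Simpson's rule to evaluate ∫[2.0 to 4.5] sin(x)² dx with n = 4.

f(x) = sin(x)²
a = 2.0, b = 4.5, n = 4
h = (b - a)/n = 0.625000

Simpson's rule: (h/3)[f(x₀) + 4f(x₁) + 2f(x₂) + ... + f(xₙ)]

x_0 = 2.0000, f(x_0) = 0.826822, coefficient = 1
x_1 = 2.6250, f(x_1) = 0.243957, coefficient = 4
x_2 = 3.2500, f(x_2) = 0.011706, coefficient = 2
x_3 = 3.8750, f(x_3) = 0.448103, coefficient = 4
x_4 = 4.5000, f(x_4) = 0.955565, coefficient = 1

I ≈ (0.625000/3) × 4.574040 = 0.952925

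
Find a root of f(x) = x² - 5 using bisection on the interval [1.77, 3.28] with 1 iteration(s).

f(x) = x² - 5
Initial interval: [1.77, 3.28]

Iteration 1:
  c_1 = (1.770000 + 3.280000)/2 = 2.525000
  f(c_1) = f(2.525000) = 1.375625
  f(a) × f(c) < 0, new interval: [1.770000, 2.525000]

After 1 iteration(s), the approximation is c_1 = 2.525000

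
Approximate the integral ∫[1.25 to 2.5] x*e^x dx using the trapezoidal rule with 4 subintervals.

f(x) = x*e^x
a = 1.25, b = 2.5, n = 4
h = (b - a)/n = 0.312500

Trapezoidal rule: (h/2)[f(x₀) + 2f(x₁) + 2f(x₂) + ... + f(xₙ)]

x_0 = 1.2500, f(x_0) = 4.362929, coefficient = 1
x_1 = 1.5625, f(x_1) = 7.454271, coefficient = 2
x_2 = 1.8750, f(x_2) = 12.226536, coefficient = 2
x_3 = 2.1875, f(x_3) = 19.496975, coefficient = 2
x_4 = 2.5000, f(x_4) = 30.456235, coefficient = 1

I ≈ (0.312500/2) × 113.174727 = 17.683551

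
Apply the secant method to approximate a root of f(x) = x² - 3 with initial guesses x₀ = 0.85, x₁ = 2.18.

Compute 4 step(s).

f(x) = x² - 3
x₀ = 0.85, x₁ = 2.18

Secant formula: x_{n+1} = x_n - f(x_n)(x_n - x_{n-1})/(f(x_n) - f(x_{n-1}))

Iteration 1:
  f(0.850000) = -2.277500
  f(2.180000) = 1.752400
  x_2 = 2.180000 - 1.752400×(2.180000 - 0.850000)/(1.752400 - (-2.277500))
       = 1.601650
Iteration 2:
  f(2.180000) = 1.752400
  f(1.601650) = -0.434717
  x_3 = 1.601650 - (-0.434717)×(1.601650 - 2.180000)/(-0.434717 - 1.752400)
       = 1.716604
Iteration 3:
  f(1.601650) = -0.434717
  f(1.716604) = -0.053269
  x_4 = 1.716604 - (-0.053269)×(1.716604 - 1.601650)/(-0.053269 - (-0.434717))
       = 1.732658
Iteration 4:
  f(1.716604) = -0.053269
  f(1.732658) = 0.002103
  x_5 = 1.732658 - 0.002103×(1.732658 - 1.716604)/(0.002103 - (-0.053269))
       = 1.732048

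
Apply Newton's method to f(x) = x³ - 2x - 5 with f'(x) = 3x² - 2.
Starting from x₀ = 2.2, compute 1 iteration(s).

f(x) = x³ - 2x - 5
f'(x) = 3x² - 2
x₀ = 2.2

Newton-Raphson formula: x_{n+1} = x_n - f(x_n)/f'(x_n)

Iteration 1:
  f(2.200000) = 1.248000
  f'(2.200000) = 12.520000
  x_1 = 2.200000 - 1.248000/12.520000 = 2.100319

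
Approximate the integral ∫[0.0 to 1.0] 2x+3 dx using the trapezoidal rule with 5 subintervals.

f(x) = 2x+3
a = 0.0, b = 1.0, n = 5
h = (b - a)/n = 0.200000

Trapezoidal rule: (h/2)[f(x₀) + 2f(x₁) + 2f(x₂) + ... + f(xₙ)]

x_0 = 0.0000, f(x_0) = 3.000000, coefficient = 1
x_1 = 0.2000, f(x_1) = 3.400000, coefficient = 2
x_2 = 0.4000, f(x_2) = 3.800000, coefficient = 2
x_3 = 0.6000, f(x_3) = 4.200000, coefficient = 2
x_4 = 0.8000, f(x_4) = 4.600000, coefficient = 2
x_5 = 1.0000, f(x_5) = 5.000000, coefficient = 1

I ≈ (0.200000/2) × 40.000000 = 4.000000
Exact value: 4.000000
Error: 0.000000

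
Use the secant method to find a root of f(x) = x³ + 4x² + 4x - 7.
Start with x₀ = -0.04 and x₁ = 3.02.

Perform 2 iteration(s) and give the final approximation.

f(x) = x³ + 4x² + 4x - 7
x₀ = -0.04, x₁ = 3.02

Secant formula: x_{n+1} = x_n - f(x_n)(x_n - x_{n-1})/(f(x_n) - f(x_{n-1}))

Iteration 1:
  f(-0.040000) = -7.153664
  f(3.020000) = 69.105208
  x_2 = 3.020000 - 69.105208×(3.020000 - (-0.040000))/(69.105208 - (-7.153664))
       = 0.247051
Iteration 2:
  f(3.020000) = 69.105208
  f(0.247051) = -5.752579
  x_3 = 0.247051 - (-5.752579)×(0.247051 - 3.020000)/(-5.752579 - 69.105208)
       = 0.460143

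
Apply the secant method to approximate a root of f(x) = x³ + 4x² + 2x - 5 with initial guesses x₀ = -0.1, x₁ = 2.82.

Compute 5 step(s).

f(x) = x³ + 4x² + 2x - 5
x₀ = -0.1, x₁ = 2.82

Secant formula: x_{n+1} = x_n - f(x_n)(x_n - x_{n-1})/(f(x_n) - f(x_{n-1}))

Iteration 1:
  f(-0.100000) = -5.161000
  f(2.820000) = 54.875368
  x_2 = 2.820000 - 54.875368×(2.820000 - (-0.100000))/(54.875368 - (-5.161000))
       = 0.151017
Iteration 2:
  f(2.820000) = 54.875368
  f(0.151017) = -4.603299
  x_3 = 0.151017 - (-4.603299)×(0.151017 - 2.820000)/(-4.603299 - 54.875368)
       = 0.357580
Iteration 3:
  f(0.151017) = -4.603299
  f(0.357580) = -3.727664
  x_4 = 0.357580 - (-3.727664)×(0.357580 - 0.151017)/(-3.727664 - (-4.603299))
       = 1.236942
Iteration 4:
  f(0.357580) = -3.727664
  f(1.236942) = 5.486536
  x_5 = 1.236942 - 5.486536×(1.236942 - 0.357580)/(5.486536 - (-3.727664))
       = 0.713332
Iteration 5:
  f(1.236942) = 5.486536
  f(0.713332) = -1.174996
  x_6 = 0.713332 - (-1.174996)×(0.713332 - 1.236942)/(-1.174996 - 5.486536)
       = 0.805689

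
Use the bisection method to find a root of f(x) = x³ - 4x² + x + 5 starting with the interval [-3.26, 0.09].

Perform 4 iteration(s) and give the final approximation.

f(x) = x³ - 4x² + x + 5
Initial interval: [-3.26, 0.09]

Iteration 1:
  c_1 = (-3.260000 + 0.090000)/2 = -1.585000
  f(c_1) = f(-1.585000) = -10.615777
  f(a) × f(c) ≥ 0, new interval: [-1.585000, 0.090000]
Iteration 2:
  c_2 = (-1.585000 + 0.090000)/2 = -0.747500
  f(c_2) = f(-0.747500) = 1.599805
  f(a) × f(c) < 0, new interval: [-1.585000, -0.747500]
Iteration 3:
  c_3 = (-1.585000 + (-0.747500))/2 = -1.166250
  f(c_3) = f(-1.166250) = -3.193068
  f(a) × f(c) ≥ 0, new interval: [-1.166250, -0.747500]
Iteration 4:
  c_4 = (-1.166250 + (-0.747500))/2 = -0.956875
  f(c_4) = f(-0.956875) = -0.495438
  f(a) × f(c) ≥ 0, new interval: [-0.956875, -0.747500]

After 4 iteration(s), the approximation is c_4 = -0.956875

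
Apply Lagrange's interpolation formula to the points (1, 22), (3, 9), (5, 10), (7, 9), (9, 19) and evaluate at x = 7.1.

Lagrange interpolation formula:
P(x) = Σ yᵢ × Lᵢ(x)
where Lᵢ(x) = Π_{j≠i} (x - xⱼ)/(xᵢ - xⱼ)

L_0(7.1) = (7.1 - 3)/(1 - 3) × (7.1 - 5)/(1 - 5) × (7.1 - 7)/(1 - 7) × (7.1 - 9)/(1 - 9) = -0.004260
L_1(7.1) = (7.1 - 1)/(3 - 1) × (7.1 - 5)/(3 - 5) × (7.1 - 7)/(3 - 7) × (7.1 - 9)/(3 - 9) = 0.025353
L_2(7.1) = (7.1 - 1)/(5 - 1) × (7.1 - 3)/(5 - 3) × (7.1 - 7)/(5 - 7) × (7.1 - 9)/(5 - 9) = -0.074248
L_3(7.1) = (7.1 - 1)/(7 - 1) × (7.1 - 3)/(7 - 3) × (7.1 - 5)/(7 - 5) × (7.1 - 9)/(7 - 9) = 1.039478
L_4(7.1) = (7.1 - 1)/(9 - 1) × (7.1 - 3)/(9 - 3) × (7.1 - 5)/(9 - 5) × (7.1 - 7)/(9 - 7) = 0.013677

P(7.1) = 22×L_0(7.1) + 9×L_1(7.1) + 10×L_2(7.1) + 9×L_3(7.1) + 19×L_4(7.1)
P(7.1) = 9.007143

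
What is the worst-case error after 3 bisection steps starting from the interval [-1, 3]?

Bisection error bound: |error| ≤ (b-a)/2^n
|error| ≤ (3 - (-1))/2^3 = 4/2^3
|error| ≤ 0.5000000000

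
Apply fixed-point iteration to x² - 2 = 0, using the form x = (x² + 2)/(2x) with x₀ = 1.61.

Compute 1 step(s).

Equation: x² - 2 = 0
Fixed-point form: x = (x² + 2)/(2x)
x₀ = 1.61

x_1 = g(1.610000) = 1.426118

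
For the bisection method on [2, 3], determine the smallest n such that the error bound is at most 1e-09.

We need (b-a)/2^n ≤ 1e-09
(3 - 2)/2^n ≤ 1e-09
1/2^n ≤ 1e-09
2^n ≥ 1000000000
n ≥ log₂(1000000000) = 29.90
n ≥ 30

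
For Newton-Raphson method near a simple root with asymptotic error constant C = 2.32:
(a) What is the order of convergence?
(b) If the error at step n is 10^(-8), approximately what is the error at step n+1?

(a) Newton-Raphson has quadratic (order 2) convergence near simple roots.
    This means |e_{n+1}| ≈ C|e_n|².

(b) With |e_n| = 10^(-8) and C = 2.32:
    |e_{n+1}| ≈ 2.32 × (10^(-8))² = 2.32 × 10^(-16)

(a) 2 (quadratic); (b) |e_{n+1}| ≈ 2.320e-16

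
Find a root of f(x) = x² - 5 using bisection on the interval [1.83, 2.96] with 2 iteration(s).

f(x) = x² - 5
Initial interval: [1.83, 2.96]

Iteration 1:
  c_1 = (1.830000 + 2.960000)/2 = 2.395000
  f(c_1) = f(2.395000) = 0.736025
  f(a) × f(c) < 0, new interval: [1.830000, 2.395000]
Iteration 2:
  c_2 = (1.830000 + 2.395000)/2 = 2.112500
  f(c_2) = f(2.112500) = -0.537344
  f(a) × f(c) ≥ 0, new interval: [2.112500, 2.395000]

After 2 iteration(s), the approximation is c_2 = 2.112500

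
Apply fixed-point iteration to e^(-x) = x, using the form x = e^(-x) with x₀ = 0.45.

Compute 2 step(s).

Equation: e^(-x) = x
Fixed-point form: x = e^(-x)
x₀ = 0.45

x_1 = g(0.450000) = 0.637628
x_2 = g(0.637628) = 0.528545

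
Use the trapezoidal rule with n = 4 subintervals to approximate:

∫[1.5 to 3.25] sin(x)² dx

f(x) = sin(x)²
a = 1.5, b = 3.25, n = 4
h = (b - a)/n = 0.437500

Trapezoidal rule: (h/2)[f(x₀) + 2f(x₁) + 2f(x₂) + ... + f(xₙ)]

x_0 = 1.5000, f(x_0) = 0.994996, coefficient = 1
x_1 = 1.9375, f(x_1) = 0.871449, coefficient = 2
x_2 = 2.3750, f(x_2) = 0.481199, coefficient = 2
x_3 = 2.8125, f(x_3) = 0.104448, coefficient = 2
x_4 = 3.2500, f(x_4) = 0.011706, coefficient = 1

I ≈ (0.437500/2) × 3.920895 = 0.857696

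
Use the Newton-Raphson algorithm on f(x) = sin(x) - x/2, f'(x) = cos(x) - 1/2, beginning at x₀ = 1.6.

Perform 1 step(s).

f(x) = sin(x) - x/2
f'(x) = cos(x) - 1/2
x₀ = 1.6

Newton-Raphson formula: x_{n+1} = x_n - f(x_n)/f'(x_n)

Iteration 1:
  f(1.600000) = 0.199574
  f'(1.600000) = -0.529200
  x_1 = 1.600000 - 0.199574/(-0.529200) = 1.977124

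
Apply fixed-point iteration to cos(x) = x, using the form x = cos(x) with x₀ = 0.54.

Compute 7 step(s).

Equation: cos(x) = x
Fixed-point form: x = cos(x)
x₀ = 0.54

x_1 = g(0.540000) = 0.857709
x_2 = g(0.857709) = 0.654172
x_3 = g(0.654172) = 0.793552
x_4 = g(0.793552) = 0.701318
x_5 = g(0.701318) = 0.763993
x_6 = g(0.763993) = 0.722080
x_7 = g(0.722080) = 0.750433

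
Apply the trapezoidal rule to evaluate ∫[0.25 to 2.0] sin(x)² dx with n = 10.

f(x) = sin(x)²
a = 0.25, b = 2.0, n = 10
h = (b - a)/n = 0.175000

Trapezoidal rule: (h/2)[f(x₀) + 2f(x₁) + 2f(x₂) + ... + f(xₙ)]

x_0 = 0.2500, f(x_0) = 0.061209, coefficient = 1
x_1 = 0.4250, f(x_1) = 0.170008, coefficient = 2
x_2 = 0.6000, f(x_2) = 0.318821, coefficient = 2
x_3 = 0.7750, f(x_3) = 0.489603, coefficient = 2
x_4 = 0.9500, f(x_4) = 0.661645, coefficient = 2
x_5 = 1.1250, f(x_5) = 0.814087, coefficient = 2
x_6 = 1.3000, f(x_6) = 0.928444, coefficient = 2
x_7 = 1.4750, f(x_7) = 0.990851, coefficient = 2
x_8 = 1.6500, f(x_8) = 0.993740, coefficient = 2
x_9 = 1.8250, f(x_9) = 0.936760, coefficient = 2
x_10 = 2.0000, f(x_10) = 0.826822, coefficient = 1

I ≈ (0.175000/2) × 13.495950 = 1.180896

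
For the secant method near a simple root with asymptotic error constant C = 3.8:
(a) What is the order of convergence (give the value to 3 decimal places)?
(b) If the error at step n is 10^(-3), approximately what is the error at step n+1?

(a) Secant method has superlinear convergence with order φ = (1+√5)/2 ≈ 1.618.
    This means |e_{n+1}| ≈ C|e_n|^1.618.

(b) With |e_n| = 10^(-3) and C = 3.8:
    |e_{n+1}| ≈ 3.8 × (10^(-3))^1.618 = 3.8 × 10^(-4.85)

(a) ≈ 1.618 (golden ratio); (b) |e_{n+1}| ≈ 5.317e-05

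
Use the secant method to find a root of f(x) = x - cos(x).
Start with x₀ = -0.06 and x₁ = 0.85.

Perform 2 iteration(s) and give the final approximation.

f(x) = x - cos(x)
x₀ = -0.06, x₁ = 0.85

Secant formula: x_{n+1} = x_n - f(x_n)(x_n - x_{n-1})/(f(x_n) - f(x_{n-1}))

Iteration 1:
  f(-0.060000) = -1.058201
  f(0.850000) = 0.190017
  x_2 = 0.850000 - 0.190017×(0.850000 - (-0.060000))/(0.190017 - (-1.058201))
       = 0.711470
Iteration 2:
  f(0.850000) = 0.190017
  f(0.711470) = -0.045933
  x_3 = 0.711470 - (-0.045933)×(0.711470 - 0.850000)/(-0.045933 - 0.190017)
       = 0.738438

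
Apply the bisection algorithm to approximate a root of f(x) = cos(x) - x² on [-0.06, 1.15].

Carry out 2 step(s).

f(x) = cos(x) - x²
Initial interval: [-0.06, 1.15]

Iteration 1:
  c_1 = (-0.060000 + 1.150000)/2 = 0.545000
  f(c_1) = f(0.545000) = 0.558102
  f(a) × f(c) ≥ 0, new interval: [0.545000, 1.150000]
Iteration 2:
  c_2 = (0.545000 + 1.150000)/2 = 0.847500
  f(c_2) = f(0.847500) = -0.056397
  f(a) × f(c) < 0, new interval: [0.545000, 0.847500]

After 2 iteration(s), the approximation is c_2 = 0.847500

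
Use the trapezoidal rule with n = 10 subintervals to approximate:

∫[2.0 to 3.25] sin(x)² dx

f(x) = sin(x)²
a = 2.0, b = 3.25, n = 10
h = (b - a)/n = 0.125000

Trapezoidal rule: (h/2)[f(x₀) + 2f(x₁) + 2f(x₂) + ... + f(xₙ)]

x_0 = 2.0000, f(x_0) = 0.826822, coefficient = 1
x_1 = 2.1250, f(x_1) = 0.723044, coefficient = 2
x_2 = 2.2500, f(x_2) = 0.605398, coefficient = 2
x_3 = 2.3750, f(x_3) = 0.481199, coefficient = 2
x_4 = 2.5000, f(x_4) = 0.358169, coefficient = 2
x_5 = 2.6250, f(x_5) = 0.243957, coefficient = 2
x_6 = 2.7500, f(x_6) = 0.145665, coefficient = 2
x_7 = 2.8750, f(x_7) = 0.069404, coefficient = 2
x_8 = 3.0000, f(x_8) = 0.019915, coefficient = 2
x_9 = 3.1250, f(x_9) = 0.000275, coefficient = 2
x_10 = 3.2500, f(x_10) = 0.011706, coefficient = 1

I ≈ (0.125000/2) × 6.132580 = 0.383286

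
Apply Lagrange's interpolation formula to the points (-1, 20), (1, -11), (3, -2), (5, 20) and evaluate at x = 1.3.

Lagrange interpolation formula:
P(x) = Σ yᵢ × Lᵢ(x)
where Lᵢ(x) = Π_{j≠i} (x - xⱼ)/(xᵢ - xⱼ)

L_0(1.3) = (1.3 - 1)/(-1 - 1) × (1.3 - 3)/(-1 - 3) × (1.3 - 5)/(-1 - 5) = -0.039313
L_1(1.3) = (1.3 - (-1))/(1 - (-1)) × (1.3 - 3)/(1 - 3) × (1.3 - 5)/(1 - 5) = 0.904187
L_2(1.3) = (1.3 - (-1))/(3 - (-1)) × (1.3 - 1)/(3 - 1) × (1.3 - 5)/(3 - 5) = 0.159563
L_3(1.3) = (1.3 - (-1))/(5 - (-1)) × (1.3 - 1)/(5 - 1) × (1.3 - 3)/(5 - 3) = -0.024438

P(1.3) = 20×L_0(1.3) + (-11)×L_1(1.3) + (-2)×L_2(1.3) + 20×L_3(1.3)
P(1.3) = -11.540188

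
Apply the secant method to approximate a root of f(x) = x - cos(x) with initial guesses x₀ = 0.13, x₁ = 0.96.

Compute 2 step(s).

f(x) = x - cos(x)
x₀ = 0.13, x₁ = 0.96

Secant formula: x_{n+1} = x_n - f(x_n)(x_n - x_{n-1})/(f(x_n) - f(x_{n-1}))

Iteration 1:
  f(0.130000) = -0.861562
  f(0.960000) = 0.386480
  x_2 = 0.960000 - 0.386480×(0.960000 - 0.130000)/(0.386480 - (-0.861562))
       = 0.702975
Iteration 2:
  f(0.960000) = 0.386480
  f(0.702975) = -0.059948
  x_3 = 0.702975 - (-0.059948)×(0.702975 - 0.960000)/(-0.059948 - 0.386480)
       = 0.737489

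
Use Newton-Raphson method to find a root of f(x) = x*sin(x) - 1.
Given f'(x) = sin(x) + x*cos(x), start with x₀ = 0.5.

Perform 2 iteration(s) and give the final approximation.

f(x) = x*sin(x) - 1
f'(x) = sin(x) + x*cos(x)
x₀ = 0.5

Newton-Raphson formula: x_{n+1} = x_n - f(x_n)/f'(x_n)

Iteration 1:
  f(0.500000) = -0.760287
  f'(0.500000) = 0.918217
  x_1 = 0.500000 - (-0.760287)/0.918217 = 1.328004
Iteration 2:
  f(1.328004) = 0.289054
  f'(1.328004) = 1.289941
  x_2 = 1.328004 - 0.289054/1.289941 = 1.103921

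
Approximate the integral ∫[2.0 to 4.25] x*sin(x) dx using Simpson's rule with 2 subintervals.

f(x) = x*sin(x)
a = 2.0, b = 4.25, n = 2
h = (b - a)/n = 1.125000

Simpson's rule: (h/3)[f(x₀) + 4f(x₁) + 2f(x₂) + ... + f(xₙ)]

x_0 = 2.0000, f(x_0) = 1.818595, coefficient = 1
x_1 = 3.1250, f(x_1) = 0.051850, coefficient = 4
x_2 = 4.2500, f(x_2) = -3.803705, coefficient = 1

I ≈ (1.125000/3) × -1.777711 = -0.666642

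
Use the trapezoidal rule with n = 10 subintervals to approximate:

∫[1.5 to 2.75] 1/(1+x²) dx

f(x) = 1/(1+x²)
a = 1.5, b = 2.75, n = 10
h = (b - a)/n = 0.125000

Trapezoidal rule: (h/2)[f(x₀) + 2f(x₁) + 2f(x₂) + ... + f(xₙ)]

x_0 = 1.5000, f(x_0) = 0.307692, coefficient = 1
x_1 = 1.6250, f(x_1) = 0.274678, coefficient = 2
x_2 = 1.7500, f(x_2) = 0.246154, coefficient = 2
x_3 = 1.8750, f(x_3) = 0.221453, coefficient = 2
x_4 = 2.0000, f(x_4) = 0.200000, coefficient = 2
x_5 = 2.1250, f(x_5) = 0.181303, coefficient = 2
x_6 = 2.2500, f(x_6) = 0.164948, coefficient = 2
x_7 = 2.3750, f(x_7) = 0.150588, coefficient = 2
x_8 = 2.5000, f(x_8) = 0.137931, coefficient = 2
x_9 = 2.6250, f(x_9) = 0.126733, coefficient = 2
x_10 = 2.7500, f(x_10) = 0.116788, coefficient = 1

I ≈ (0.125000/2) × 3.832058 = 0.239504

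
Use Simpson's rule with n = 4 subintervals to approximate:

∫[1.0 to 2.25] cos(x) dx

f(x) = cos(x)
a = 1.0, b = 2.25, n = 4
h = (b - a)/n = 0.312500

Simpson's rule: (h/3)[f(x₀) + 4f(x₁) + 2f(x₂) + ... + f(xₙ)]

x_0 = 1.0000, f(x_0) = 0.540302, coefficient = 1
x_1 = 1.3125, f(x_1) = 0.255434, coefficient = 4
x_2 = 1.6250, f(x_2) = -0.054177, coefficient = 2
x_3 = 1.9375, f(x_3) = -0.358540, coefficient = 4
x_4 = 2.2500, f(x_4) = -0.628174, coefficient = 1

I ≈ (0.312500/3) × -0.608651 = -0.063401
Exact value: -0.063398
Error: 0.000003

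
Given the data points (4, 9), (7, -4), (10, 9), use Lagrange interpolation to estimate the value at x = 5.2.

Lagrange interpolation formula:
P(x) = Σ yᵢ × Lᵢ(x)
where Lᵢ(x) = Π_{j≠i} (x - xⱼ)/(xᵢ - xⱼ)

L_0(5.2) = (5.2 - 7)/(4 - 7) × (5.2 - 10)/(4 - 10) = 0.480000
L_1(5.2) = (5.2 - 4)/(7 - 4) × (5.2 - 10)/(7 - 10) = 0.640000
L_2(5.2) = (5.2 - 4)/(10 - 4) × (5.2 - 7)/(10 - 7) = -0.120000

P(5.2) = 9×L_0(5.2) + (-4)×L_1(5.2) + 9×L_2(5.2)
P(5.2) = 0.680000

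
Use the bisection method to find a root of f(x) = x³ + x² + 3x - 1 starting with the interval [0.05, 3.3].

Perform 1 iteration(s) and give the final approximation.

f(x) = x³ + x² + 3x - 1
Initial interval: [0.05, 3.3]

Iteration 1:
  c_1 = (0.050000 + 3.300000)/2 = 1.675000
  f(c_1) = f(1.675000) = 11.530047
  f(a) × f(c) < 0, new interval: [0.050000, 1.675000]

After 1 iteration(s), the approximation is c_1 = 1.675000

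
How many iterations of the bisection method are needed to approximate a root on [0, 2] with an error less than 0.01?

We need (b-a)/2^n ≤ 0.01
(2 - 0)/2^n ≤ 0.01
2/2^n ≤ 0.01
2^n ≥ 200
n ≥ log₂(200) = 7.64
n ≥ 8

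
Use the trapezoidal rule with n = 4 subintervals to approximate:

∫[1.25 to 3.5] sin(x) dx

f(x) = sin(x)
a = 1.25, b = 3.5, n = 4
h = (b - a)/n = 0.562500

Trapezoidal rule: (h/2)[f(x₀) + 2f(x₁) + 2f(x₂) + ... + f(xₙ)]

x_0 = 1.2500, f(x_0) = 0.948985, coefficient = 1
x_1 = 1.8125, f(x_1) = 0.970932, coefficient = 2
x_2 = 2.3750, f(x_2) = 0.693685, coefficient = 2
x_3 = 2.9375, f(x_3) = 0.202679, coefficient = 2
x_4 = 3.5000, f(x_4) = -0.350783, coefficient = 1

I ≈ (0.562500/2) × 4.332792 = 1.218598
Exact value: 1.251779
Error: 0.033181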